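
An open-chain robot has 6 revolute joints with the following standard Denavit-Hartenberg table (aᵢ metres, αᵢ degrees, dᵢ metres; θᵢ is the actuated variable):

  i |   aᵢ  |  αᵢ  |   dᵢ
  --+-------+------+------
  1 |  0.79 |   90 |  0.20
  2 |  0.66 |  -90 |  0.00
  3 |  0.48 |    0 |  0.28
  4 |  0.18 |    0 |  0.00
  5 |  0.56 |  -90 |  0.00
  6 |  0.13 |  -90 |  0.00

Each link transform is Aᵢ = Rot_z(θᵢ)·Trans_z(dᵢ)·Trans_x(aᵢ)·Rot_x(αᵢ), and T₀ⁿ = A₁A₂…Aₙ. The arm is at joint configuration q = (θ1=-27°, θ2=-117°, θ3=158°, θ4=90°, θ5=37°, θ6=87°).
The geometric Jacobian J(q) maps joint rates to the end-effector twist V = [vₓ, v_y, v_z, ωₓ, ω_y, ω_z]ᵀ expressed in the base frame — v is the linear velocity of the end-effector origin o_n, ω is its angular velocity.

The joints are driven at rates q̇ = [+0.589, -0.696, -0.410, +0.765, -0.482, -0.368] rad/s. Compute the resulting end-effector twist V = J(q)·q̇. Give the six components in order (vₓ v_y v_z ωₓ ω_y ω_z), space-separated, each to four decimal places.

0.3009 0.4743 -0.0688 0.3157 0.5134 0.9634

o_n = [0.4614, -0.8351, -0.1303]
J₁: ẑ×o_n = [0.8351, 0.4614, -0.0000], ω = ẑ
J2: z=[-0.4540, -0.8910, 0.0000] o=[0.7039, -0.3587, 0.2000] → [0.2943, -0.1500, 0.0002, -0.4540, -0.8910, 0.0000]
J3: z=[0.7939, -0.4045, -0.4540] o=[0.4369, -0.2226, -0.3881] → [-0.3823, -0.2157, -0.4763, 0.7939, -0.4045, -0.4540]
J4: z=[0.7939, -0.4045, -0.4540] o=[0.9209, -0.2674, -0.1186] → [-0.2530, 0.2179, -0.6365, 0.7939, -0.4045, -0.4540]
J5: z=[0.7939, -0.4045, -0.4540] o=[0.8724, -0.4300, -0.0586] → [-0.1549, 0.2436, -0.4878, 0.7939, -0.4045, -0.4540]
J6: z=[-0.2732, 0.4297, -0.8606] o=[0.5682, -0.8821, -0.1877] → [0.0651, 0.1076, 0.0330, -0.2732, 0.4297, -0.8606]
V = J·q̇ = [0.3009, 0.4743, -0.0688, 0.3157, 0.5134, 0.9634]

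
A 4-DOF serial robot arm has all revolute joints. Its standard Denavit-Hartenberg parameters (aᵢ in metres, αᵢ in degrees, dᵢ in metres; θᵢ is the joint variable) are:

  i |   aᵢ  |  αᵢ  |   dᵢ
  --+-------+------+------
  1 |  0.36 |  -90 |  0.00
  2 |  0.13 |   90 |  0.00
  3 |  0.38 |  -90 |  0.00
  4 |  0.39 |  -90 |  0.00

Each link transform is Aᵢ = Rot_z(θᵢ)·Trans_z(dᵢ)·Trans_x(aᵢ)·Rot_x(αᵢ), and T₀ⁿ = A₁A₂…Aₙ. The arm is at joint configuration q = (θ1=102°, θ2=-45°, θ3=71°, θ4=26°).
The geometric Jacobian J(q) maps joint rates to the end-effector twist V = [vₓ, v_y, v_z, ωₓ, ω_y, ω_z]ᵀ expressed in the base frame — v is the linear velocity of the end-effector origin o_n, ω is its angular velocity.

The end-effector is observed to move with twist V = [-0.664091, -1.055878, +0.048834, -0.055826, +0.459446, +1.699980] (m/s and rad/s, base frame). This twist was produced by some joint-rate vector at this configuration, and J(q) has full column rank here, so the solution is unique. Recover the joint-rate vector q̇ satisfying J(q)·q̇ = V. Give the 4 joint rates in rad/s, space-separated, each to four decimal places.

o_n = [-0.8297, 0.5812, 0.1392]
J₁: ẑ×o_n = [-0.5812, -0.8297, 0.0000], ω = ẑ
J2: z=[-0.9781, -0.2079, 0.0000] o=[-0.0748, 0.3521, 0.0000] → [-0.0289, 0.1362, -0.3810, -0.9781, -0.2079, 0.0000]
J3: z=[0.1470, -0.6917, 0.7071] o=[-0.0940, 0.4420, 0.0919] → [-0.1311, -0.5272, -0.4884, 0.1470, -0.6917, 0.7071]
J4: z=[-0.1794, -0.7217, -0.6686] o=[-0.4636, 0.4529, 0.1794] → [0.1148, 0.2376, -0.2872, -0.1794, -0.7217, -0.6686]
q̇ = J⁺·V = [0.8840, 0.2700, 0.2510, -0.9550]

0.8840 0.2700 0.2510 -0.9550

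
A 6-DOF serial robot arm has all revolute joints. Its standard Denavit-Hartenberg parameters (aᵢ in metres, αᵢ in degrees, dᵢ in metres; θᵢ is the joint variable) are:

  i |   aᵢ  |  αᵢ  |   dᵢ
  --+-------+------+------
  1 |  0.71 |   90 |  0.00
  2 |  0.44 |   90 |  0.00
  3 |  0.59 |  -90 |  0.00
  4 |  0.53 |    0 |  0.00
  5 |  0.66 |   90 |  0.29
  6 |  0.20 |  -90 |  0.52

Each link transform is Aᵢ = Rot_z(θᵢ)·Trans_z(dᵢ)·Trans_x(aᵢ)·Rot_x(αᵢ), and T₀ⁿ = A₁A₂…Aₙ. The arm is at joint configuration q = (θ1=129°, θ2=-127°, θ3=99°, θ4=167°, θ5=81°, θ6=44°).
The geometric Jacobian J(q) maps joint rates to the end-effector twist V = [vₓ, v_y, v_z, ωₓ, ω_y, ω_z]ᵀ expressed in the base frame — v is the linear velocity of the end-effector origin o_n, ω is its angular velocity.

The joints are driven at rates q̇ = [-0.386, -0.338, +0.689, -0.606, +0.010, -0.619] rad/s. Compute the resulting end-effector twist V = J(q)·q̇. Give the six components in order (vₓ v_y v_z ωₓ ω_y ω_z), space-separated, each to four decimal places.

-0.6122 0.1609 -0.8078 0.9021 -0.6022 -0.2302

o_n = [-0.7787, -0.2588, 0.1579]
J₁: ẑ×o_n = [0.2588, -0.7787, 0.0000], ω = ẑ
J2: z=[0.7771, 0.6293, 0.0000] o=[-0.4468, 0.5518, 0.0000] → [0.0993, -0.1227, -0.4211, 0.7771, 0.6293, 0.0000]
J3: z=[0.5026, -0.6207, 0.6018] o=[-0.2802, 0.3460, -0.3514] → [0.0479, -0.5560, -0.6134, 0.5026, -0.6207, 0.6018]
J4: z=[-0.4956, 0.3635, 0.7888] o=[0.1377, 0.7559, -0.2777] → [0.9587, -0.5070, 0.8361, -0.4956, 0.3635, 0.7888]
J5: z=[-0.4956, 0.3635, 0.7888] o=[-0.2880, 0.4711, -0.4140] → [0.7836, -0.1037, 0.5402, -0.4956, 0.3635, 0.7888]
J6: z=[-0.8450, -0.4116, -0.3413] o=[-0.2993, 0.0249, 0.1522] → [-0.0992, 0.1684, 0.0425, -0.8450, -0.4116, -0.3413]
V = J·q̇ = [-0.6122, 0.1609, -0.8078, 0.9021, -0.6022, -0.2302]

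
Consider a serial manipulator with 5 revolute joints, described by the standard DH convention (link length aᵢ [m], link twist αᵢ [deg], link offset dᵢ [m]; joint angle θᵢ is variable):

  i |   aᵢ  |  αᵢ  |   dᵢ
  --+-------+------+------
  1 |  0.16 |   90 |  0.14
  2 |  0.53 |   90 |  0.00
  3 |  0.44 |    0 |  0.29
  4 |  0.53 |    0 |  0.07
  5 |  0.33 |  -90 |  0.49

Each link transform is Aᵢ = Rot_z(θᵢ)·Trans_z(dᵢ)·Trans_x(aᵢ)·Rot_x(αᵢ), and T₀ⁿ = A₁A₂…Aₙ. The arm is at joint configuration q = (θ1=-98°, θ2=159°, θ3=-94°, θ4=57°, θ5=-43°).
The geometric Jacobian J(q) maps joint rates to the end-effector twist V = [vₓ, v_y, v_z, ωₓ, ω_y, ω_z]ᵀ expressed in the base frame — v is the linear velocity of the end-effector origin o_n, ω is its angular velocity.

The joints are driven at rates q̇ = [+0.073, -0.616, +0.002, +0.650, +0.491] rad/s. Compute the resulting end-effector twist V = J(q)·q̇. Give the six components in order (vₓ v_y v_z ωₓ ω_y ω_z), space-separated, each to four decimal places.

-0.3824 -0.0314 0.5838 0.5530 -0.4914 1.1401

o_n = [1.1350, 0.2951, 1.2847]
J₁: ẑ×o_n = [-0.2951, 1.1350, 0.0000], ω = ẑ
J2: z=[-0.9903, 0.1392, 0.0000] o=[-0.0223, -0.1584, 0.1400] → [0.1593, 1.1336, -0.6102, -0.9903, 0.1392, 0.0000]
J3: z=[-0.0499, -0.3549, 0.9336] o=[0.0466, 0.3315, 0.3299] → [-0.3048, 1.0637, 0.3881, -0.0499, -0.3549, 0.9336]
J4: z=[-0.0499, -0.3549, 0.9336] o=[0.4628, 0.1392, 0.5897] → [-0.3922, 0.6622, 0.2308, -0.0499, -0.3549, 0.9336]
J5: z=[-0.0499, -0.3549, 0.9336] o=[0.8302, 0.4612, 0.8067] → [-0.0145, 0.3084, 0.1165, -0.0499, -0.3549, 0.9336]
V = J·q̇ = [-0.3824, -0.0314, 0.5838, 0.5530, -0.4914, 1.1401]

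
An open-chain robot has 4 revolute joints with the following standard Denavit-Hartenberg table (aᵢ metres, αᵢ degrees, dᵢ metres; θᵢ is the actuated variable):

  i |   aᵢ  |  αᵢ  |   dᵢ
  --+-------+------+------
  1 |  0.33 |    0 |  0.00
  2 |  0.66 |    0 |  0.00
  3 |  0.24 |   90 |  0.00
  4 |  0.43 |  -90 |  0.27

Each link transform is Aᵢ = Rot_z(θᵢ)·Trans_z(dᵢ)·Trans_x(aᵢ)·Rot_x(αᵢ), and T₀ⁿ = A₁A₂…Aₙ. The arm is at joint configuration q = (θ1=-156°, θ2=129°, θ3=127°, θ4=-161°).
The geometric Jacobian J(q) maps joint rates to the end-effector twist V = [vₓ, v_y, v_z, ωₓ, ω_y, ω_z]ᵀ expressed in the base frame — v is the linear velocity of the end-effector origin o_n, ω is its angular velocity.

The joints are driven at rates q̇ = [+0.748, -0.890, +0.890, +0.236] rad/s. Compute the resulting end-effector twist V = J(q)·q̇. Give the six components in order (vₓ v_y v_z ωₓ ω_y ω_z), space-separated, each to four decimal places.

0.1397 -0.0559 -0.0960 0.2324 0.0410 0.7480

o_n = [0.5814, -0.5510, -0.1400]
J₁: ẑ×o_n = [0.5510, 0.5814, -0.0000], ω = ẑ
J2: z=[0.0000, 0.0000, 1.0000] o=[-0.3015, -0.1342, 0.0000] → [0.4168, 0.8829, -0.0000, 0.0000, 0.0000, 1.0000]
J3: z=[0.0000, 0.0000, 1.0000] o=[0.2866, -0.4339, 0.0000] → [0.1172, 0.2948, -0.0000, 0.0000, 0.0000, 1.0000]
J4: z=[0.9848, 0.1736, 0.0000] o=[0.2449, -0.1975, 0.0000] → [-0.0243, 0.1379, -0.4066, 0.9848, 0.1736, 0.0000]
V = J·q̇ = [0.1397, -0.0559, -0.0960, 0.2324, 0.0410, 0.7480]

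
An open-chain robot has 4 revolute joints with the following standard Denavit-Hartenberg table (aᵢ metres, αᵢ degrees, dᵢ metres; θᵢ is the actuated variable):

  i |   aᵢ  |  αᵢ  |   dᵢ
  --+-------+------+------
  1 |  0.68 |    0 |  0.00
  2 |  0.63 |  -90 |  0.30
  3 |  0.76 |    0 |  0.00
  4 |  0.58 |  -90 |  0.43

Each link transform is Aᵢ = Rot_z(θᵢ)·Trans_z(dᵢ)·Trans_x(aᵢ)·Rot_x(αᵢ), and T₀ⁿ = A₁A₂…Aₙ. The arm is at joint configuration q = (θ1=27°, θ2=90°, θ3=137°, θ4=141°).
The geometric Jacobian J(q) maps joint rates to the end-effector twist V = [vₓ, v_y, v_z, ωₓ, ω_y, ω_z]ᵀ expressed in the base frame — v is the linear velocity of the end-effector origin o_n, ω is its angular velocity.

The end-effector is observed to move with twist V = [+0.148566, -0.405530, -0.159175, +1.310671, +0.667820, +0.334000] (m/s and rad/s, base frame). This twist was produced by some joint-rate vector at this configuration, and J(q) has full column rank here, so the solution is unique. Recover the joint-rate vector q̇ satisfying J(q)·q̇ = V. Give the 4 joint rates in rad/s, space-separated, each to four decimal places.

0.4420 -0.1080 -0.5000 -0.9710

o_n = [0.1524, 0.2515, 0.3560]
J₁: ẑ×o_n = [-0.2515, 0.1524, 0.0000], ω = ẑ
J2: z=[0.0000, 0.0000, 1.0000] o=[0.6059, 0.3087, 0.0000] → [0.0572, -0.4535, 0.0000, 0.0000, 0.0000, 1.0000]
J3: z=[-0.8910, -0.4540, 0.0000] o=[0.3199, 0.8700, 0.3000] → [-0.0254, 0.0499, 0.4751, -0.8910, -0.4540, 0.0000]
J4: z=[-0.8910, -0.4540, 0.0000] o=[0.5722, 0.3748, -0.2183] → [-0.2608, 0.5118, -0.0807, -0.8910, -0.4540, 0.0000]
q̇ = J⁺·V = [0.4420, -0.1080, -0.5000, -0.9710]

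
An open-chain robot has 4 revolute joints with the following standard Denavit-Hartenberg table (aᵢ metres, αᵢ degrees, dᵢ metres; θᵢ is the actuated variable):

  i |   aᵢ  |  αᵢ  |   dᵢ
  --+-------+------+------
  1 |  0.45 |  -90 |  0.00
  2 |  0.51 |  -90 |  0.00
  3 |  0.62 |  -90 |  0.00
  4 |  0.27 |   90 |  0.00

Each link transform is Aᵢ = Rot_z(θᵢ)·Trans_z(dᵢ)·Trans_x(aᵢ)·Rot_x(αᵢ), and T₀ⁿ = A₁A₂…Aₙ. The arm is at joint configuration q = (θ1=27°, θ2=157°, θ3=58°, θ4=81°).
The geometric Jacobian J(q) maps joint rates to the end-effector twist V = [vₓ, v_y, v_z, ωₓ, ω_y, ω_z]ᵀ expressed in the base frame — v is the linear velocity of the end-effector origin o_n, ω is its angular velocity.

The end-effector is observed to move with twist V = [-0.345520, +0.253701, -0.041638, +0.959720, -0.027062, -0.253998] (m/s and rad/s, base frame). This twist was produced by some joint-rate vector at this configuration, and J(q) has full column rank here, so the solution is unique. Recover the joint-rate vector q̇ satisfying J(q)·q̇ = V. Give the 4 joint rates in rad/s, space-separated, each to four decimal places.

-0.2500 0.0240 -0.3330 0.9130

o_n = [0.0426, -0.6086, -0.5819]
J₁: ẑ×o_n = [0.6086, 0.0426, -0.0000], ω = ẑ
J2: z=[-0.4540, 0.8910, 0.0000] o=[0.4010, 0.2043, 0.0000] → [-0.5184, -0.2642, 0.6883, -0.4540, 0.8910, 0.0000]
J3: z=[-0.3481, -0.1774, 0.9205] o=[-0.0173, -0.0088, -0.1993] → [0.6199, -0.0780, 0.2194, -0.3481, -0.1774, 0.9205]
J4: z=[0.9361, -0.1178, 0.3314] o=[-0.0481, -0.6146, -0.3276] → [0.0279, 0.2681, 0.0163, 0.9361, -0.1178, 0.3314]
q̇ = J⁺·V = [-0.2500, 0.0240, -0.3330, 0.9130]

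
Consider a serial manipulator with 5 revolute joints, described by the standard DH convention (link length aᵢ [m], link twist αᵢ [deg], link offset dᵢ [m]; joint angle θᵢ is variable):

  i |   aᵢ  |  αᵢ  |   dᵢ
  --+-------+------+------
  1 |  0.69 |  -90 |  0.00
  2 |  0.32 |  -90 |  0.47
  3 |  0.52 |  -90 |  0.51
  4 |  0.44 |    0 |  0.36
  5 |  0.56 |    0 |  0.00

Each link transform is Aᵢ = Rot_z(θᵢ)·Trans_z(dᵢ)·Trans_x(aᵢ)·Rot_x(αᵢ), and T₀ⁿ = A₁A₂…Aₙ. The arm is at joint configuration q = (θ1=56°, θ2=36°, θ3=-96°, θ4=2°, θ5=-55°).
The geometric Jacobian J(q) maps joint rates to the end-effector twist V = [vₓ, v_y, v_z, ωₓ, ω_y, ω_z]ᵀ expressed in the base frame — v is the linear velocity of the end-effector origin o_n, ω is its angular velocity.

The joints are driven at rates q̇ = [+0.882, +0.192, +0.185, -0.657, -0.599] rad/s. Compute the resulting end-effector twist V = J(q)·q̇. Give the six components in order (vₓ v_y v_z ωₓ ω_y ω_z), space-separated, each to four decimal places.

-1.0311 -1.6760 -0.7324 -0.6762 -0.8940 1.4665

o_n = [-1.1683, 1.4819, -1.0809]
J₁: ẑ×o_n = [-1.4819, -1.1683, 0.0000], ω = ẑ
J2: z=[-0.8290, 0.5592, 0.0000] o=[0.3858, 0.5720, 0.0000] → [-0.6044, -0.8961, 0.1147, -0.8290, 0.5592, 0.0000]
J3: z=[-0.3287, -0.4873, -0.8090] o=[0.1410, 1.0495, -0.1881] → [0.7849, 0.7658, -0.7802, -0.3287, -0.4873, -0.8090]
J4: z=[0.3633, 0.7255, -0.5846] o=[-0.4800, 1.0537, -0.5687] → [-0.1212, 0.5884, 0.6549, 0.3633, 0.7255, -0.5846]
J5: z=[0.3633, 0.7255, -0.5846] o=[-0.7275, 1.5361, -0.7397] → [-0.2791, 0.3816, 0.3001, 0.3633, 0.7255, -0.5846]
V = J·q̇ = [-1.0311, -1.6760, -0.7324, -0.6762, -0.8940, 1.4665]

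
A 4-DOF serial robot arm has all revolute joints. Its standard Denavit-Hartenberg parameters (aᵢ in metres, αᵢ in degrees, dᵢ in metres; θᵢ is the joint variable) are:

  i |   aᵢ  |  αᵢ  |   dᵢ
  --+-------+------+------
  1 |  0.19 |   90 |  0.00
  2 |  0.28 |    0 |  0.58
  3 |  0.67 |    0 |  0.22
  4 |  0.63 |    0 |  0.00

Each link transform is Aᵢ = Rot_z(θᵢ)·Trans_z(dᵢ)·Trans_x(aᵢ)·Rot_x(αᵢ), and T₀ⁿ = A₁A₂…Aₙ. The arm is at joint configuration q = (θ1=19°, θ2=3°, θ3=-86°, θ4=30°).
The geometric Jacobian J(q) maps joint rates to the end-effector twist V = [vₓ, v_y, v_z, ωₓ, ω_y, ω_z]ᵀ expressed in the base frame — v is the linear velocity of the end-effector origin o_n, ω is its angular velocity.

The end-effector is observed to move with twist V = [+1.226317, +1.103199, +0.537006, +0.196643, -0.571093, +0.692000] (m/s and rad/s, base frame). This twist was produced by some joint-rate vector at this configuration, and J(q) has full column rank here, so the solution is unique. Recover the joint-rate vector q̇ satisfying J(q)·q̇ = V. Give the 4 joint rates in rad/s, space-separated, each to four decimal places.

0.6920 0.8060 0.2060 -0.4080

o_n = [1.1402, -0.4535, -1.1535]
J₁: ẑ×o_n = [0.4535, 1.1402, -0.0000], ω = ẑ
J2: z=[0.3256, -0.9455, 0.0000] o=[0.1796, 0.0619, 0.0000] → [1.0906, 0.3755, 0.7404, 0.3256, -0.9455, 0.0000]
J3: z=[0.3256, -0.9455, 0.0000] o=[0.6329, -0.3955, 0.0147] → [1.1045, 0.3803, 0.4608, 0.3256, -0.9455, 0.0000]
J4: z=[0.3256, -0.9455, 0.0000] o=[0.7817, -0.5769, -0.6504] → [0.4757, 0.1638, 0.3791, 0.3256, -0.9455, 0.0000]
q̇ = J⁺·V = [0.6920, 0.8060, 0.2060, -0.4080]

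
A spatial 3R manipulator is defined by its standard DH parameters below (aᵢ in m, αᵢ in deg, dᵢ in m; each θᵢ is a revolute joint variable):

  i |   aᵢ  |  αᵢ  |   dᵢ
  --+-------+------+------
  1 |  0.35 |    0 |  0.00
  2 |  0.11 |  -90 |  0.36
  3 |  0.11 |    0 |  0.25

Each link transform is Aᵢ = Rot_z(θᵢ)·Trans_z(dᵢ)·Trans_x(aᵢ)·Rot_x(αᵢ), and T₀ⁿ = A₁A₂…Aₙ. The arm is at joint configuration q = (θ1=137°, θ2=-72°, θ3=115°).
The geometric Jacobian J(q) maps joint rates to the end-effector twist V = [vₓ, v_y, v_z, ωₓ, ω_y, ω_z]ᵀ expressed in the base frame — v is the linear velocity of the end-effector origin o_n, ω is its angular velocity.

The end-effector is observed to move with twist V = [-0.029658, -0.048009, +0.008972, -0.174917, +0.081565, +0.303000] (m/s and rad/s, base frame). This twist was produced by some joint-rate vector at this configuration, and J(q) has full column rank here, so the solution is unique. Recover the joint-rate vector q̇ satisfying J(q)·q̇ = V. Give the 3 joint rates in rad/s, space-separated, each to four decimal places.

-0.1170 0.4200 0.1930

o_n = [-0.4557, 0.4019, 0.2603]
J₁: ẑ×o_n = [-0.4019, -0.4557, 0.0000], ω = ẑ
J2: z=[0.0000, 0.0000, 1.0000] o=[-0.2560, 0.2387, 0.0000] → [-0.1632, -0.1997, 0.0000, 0.0000, 0.0000, 1.0000]
J3: z=[-0.9063, 0.4226, 0.0000] o=[-0.2095, 0.3384, 0.3600] → [-0.0421, -0.0904, 0.0465, -0.9063, 0.4226, 0.0000]
q̇ = J⁺·V = [-0.1170, 0.4200, 0.1930]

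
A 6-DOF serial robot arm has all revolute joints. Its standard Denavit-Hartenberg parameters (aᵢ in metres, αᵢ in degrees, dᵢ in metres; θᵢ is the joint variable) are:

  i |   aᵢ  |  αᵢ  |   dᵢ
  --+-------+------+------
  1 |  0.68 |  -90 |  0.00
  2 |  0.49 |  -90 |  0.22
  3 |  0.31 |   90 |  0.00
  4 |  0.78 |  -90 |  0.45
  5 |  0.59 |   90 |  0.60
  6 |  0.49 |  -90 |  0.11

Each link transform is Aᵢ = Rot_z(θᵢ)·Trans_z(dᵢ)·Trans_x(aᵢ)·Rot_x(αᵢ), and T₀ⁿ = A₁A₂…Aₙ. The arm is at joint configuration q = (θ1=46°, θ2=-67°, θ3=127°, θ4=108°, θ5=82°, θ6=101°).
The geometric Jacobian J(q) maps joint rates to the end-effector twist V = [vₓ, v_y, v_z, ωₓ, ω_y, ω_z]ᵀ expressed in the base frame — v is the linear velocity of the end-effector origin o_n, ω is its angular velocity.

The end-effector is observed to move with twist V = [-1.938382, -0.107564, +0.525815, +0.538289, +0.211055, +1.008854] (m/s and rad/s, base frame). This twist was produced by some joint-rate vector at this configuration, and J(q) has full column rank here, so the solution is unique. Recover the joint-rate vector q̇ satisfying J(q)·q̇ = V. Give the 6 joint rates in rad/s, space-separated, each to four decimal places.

0.9350 -0.5820 -0.2400 -0.0990 0.2010 0.8040

o_n = [0.3820, 1.9011, 0.7680]
J₁: ẑ×o_n = [-1.9011, 0.3820, 0.0000], ω = ẑ
J2: z=[-0.7193, 0.6947, 0.0000] o=[0.4724, 0.4892, 0.0000] → [0.5335, 0.5524, -0.9529, -0.7193, 0.6947, 0.0000]
J3: z=[0.6394, 0.6622, -0.3907] o=[0.4471, 0.7797, 0.4510] → [0.6480, -0.1772, 0.7601, 0.6394, 0.6622, -0.3907]
J4: z=[0.6497, -0.1936, 0.7351] o=[0.5746, 0.5553, 0.2793] → [-1.0840, -0.4590, 0.8371, 0.6497, -0.1936, 0.7351]
J5: z=[-0.5886, 0.4839, 0.6476] o=[1.2422, 1.1339, 0.4538] → [-0.3448, -0.3721, -0.0354, -0.5886, 0.4839, 0.6476]
J6: z=[0.5668, 0.8182, -0.0962] o=[0.5489, 1.6074, 0.3964] → [0.3323, -0.1946, 0.3030, 0.5668, 0.8182, -0.0962]
q̇ = J⁺·V = [0.9350, -0.5820, -0.2400, -0.0990, 0.2010, 0.8040]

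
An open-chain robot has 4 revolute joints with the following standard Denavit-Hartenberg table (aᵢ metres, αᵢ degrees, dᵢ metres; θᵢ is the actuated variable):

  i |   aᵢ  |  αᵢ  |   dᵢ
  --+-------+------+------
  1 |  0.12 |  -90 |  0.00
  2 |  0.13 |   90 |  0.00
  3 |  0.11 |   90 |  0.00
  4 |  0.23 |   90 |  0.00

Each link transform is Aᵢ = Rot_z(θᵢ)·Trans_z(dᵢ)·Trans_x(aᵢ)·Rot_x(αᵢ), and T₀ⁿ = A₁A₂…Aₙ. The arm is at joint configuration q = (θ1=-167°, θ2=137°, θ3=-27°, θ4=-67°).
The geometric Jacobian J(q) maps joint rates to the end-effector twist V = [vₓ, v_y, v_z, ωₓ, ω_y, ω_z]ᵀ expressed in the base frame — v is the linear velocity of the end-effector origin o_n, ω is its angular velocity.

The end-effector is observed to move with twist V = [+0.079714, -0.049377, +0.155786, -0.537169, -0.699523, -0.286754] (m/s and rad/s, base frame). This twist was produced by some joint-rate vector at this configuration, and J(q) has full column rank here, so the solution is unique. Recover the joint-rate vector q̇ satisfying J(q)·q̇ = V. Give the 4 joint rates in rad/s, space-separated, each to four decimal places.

o_n = [0.2229, 0.1446, -0.0553]
J₁: ẑ×o_n = [-0.1446, 0.2229, 0.0000], ω = ẑ
J2: z=[0.2250, -0.9744, 0.0000] o=[-0.1169, -0.0270, 0.0000] → [0.0539, 0.0124, 0.3697, 0.2250, -0.9744, 0.0000]
J3: z=[-0.6645, -0.1534, -0.7314] o=[-0.0243, -0.0056, -0.0887] → [0.1047, -0.1586, -0.0619, -0.6645, -0.1534, -0.7314]
J4: z=[-0.5240, 0.7935, 0.3096] o=[0.0343, 0.0592, -0.1555] → [0.0531, 0.1109, -0.1944, -0.5240, 0.7935, 0.3096]
q̇ = J⁺·V = [0.4020, 0.6160, 0.9680, 0.0620]

0.4020 0.6160 0.9680 0.0620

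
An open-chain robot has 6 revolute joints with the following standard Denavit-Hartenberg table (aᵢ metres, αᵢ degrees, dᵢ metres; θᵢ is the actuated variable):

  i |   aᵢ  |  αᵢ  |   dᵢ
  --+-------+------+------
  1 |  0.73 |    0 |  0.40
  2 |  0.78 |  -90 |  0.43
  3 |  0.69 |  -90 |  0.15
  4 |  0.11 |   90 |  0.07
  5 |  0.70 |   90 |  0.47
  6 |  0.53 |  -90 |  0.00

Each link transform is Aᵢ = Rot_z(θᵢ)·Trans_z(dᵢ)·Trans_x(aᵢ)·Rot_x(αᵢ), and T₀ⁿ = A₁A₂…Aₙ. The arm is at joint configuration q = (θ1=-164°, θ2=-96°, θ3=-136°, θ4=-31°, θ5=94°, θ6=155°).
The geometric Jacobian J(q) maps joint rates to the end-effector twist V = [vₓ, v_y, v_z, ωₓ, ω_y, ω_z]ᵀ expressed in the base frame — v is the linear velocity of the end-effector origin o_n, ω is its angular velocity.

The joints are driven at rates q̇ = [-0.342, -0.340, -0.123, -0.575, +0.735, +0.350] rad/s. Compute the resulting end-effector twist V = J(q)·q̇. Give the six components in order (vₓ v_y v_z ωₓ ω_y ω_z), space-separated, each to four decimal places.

o_n = [-1.6019, 0.3338, 1.3254]
J₁: ẑ×o_n = [-0.3338, -1.6019, 0.0000], ω = ẑ
J2: z=[0.0000, 0.0000, 1.0000] o=[-0.7017, -0.2012, 0.4000] → [-0.5350, -0.9002, 0.0000, 0.0000, 0.0000, 1.0000]
J3: z=[-0.9848, -0.1736, 0.0000] o=[-0.8372, 0.5669, 0.8300] → [-0.0860, 0.4878, 0.0968, -0.9848, -0.1736, 0.0000]
J4: z=[-0.1206, 0.6841, 0.7193] o=[-0.8987, 0.0521, 1.3093] → [-0.1917, -0.5039, 0.4471, -0.1206, 0.6841, 0.7193]
J5: z=[-0.9085, 0.2160, -0.3578] o=[-0.9512, 0.0233, 1.4252] → [0.0895, 0.1422, -0.1415, -0.9085, 0.2160, -0.3578]
J6: z=[-0.4076, -0.6472, 0.6442] o=[-1.4428, 0.6366, 1.7302] → [0.4571, -0.2675, 0.0204, -0.4076, -0.6472, 0.6442]
V = J·q̇ = [0.6427, 1.0946, -0.3658, -0.6199, -0.4398, -1.1331]

0.6427 1.0946 -0.3658 -0.6199 -0.4398 -1.1331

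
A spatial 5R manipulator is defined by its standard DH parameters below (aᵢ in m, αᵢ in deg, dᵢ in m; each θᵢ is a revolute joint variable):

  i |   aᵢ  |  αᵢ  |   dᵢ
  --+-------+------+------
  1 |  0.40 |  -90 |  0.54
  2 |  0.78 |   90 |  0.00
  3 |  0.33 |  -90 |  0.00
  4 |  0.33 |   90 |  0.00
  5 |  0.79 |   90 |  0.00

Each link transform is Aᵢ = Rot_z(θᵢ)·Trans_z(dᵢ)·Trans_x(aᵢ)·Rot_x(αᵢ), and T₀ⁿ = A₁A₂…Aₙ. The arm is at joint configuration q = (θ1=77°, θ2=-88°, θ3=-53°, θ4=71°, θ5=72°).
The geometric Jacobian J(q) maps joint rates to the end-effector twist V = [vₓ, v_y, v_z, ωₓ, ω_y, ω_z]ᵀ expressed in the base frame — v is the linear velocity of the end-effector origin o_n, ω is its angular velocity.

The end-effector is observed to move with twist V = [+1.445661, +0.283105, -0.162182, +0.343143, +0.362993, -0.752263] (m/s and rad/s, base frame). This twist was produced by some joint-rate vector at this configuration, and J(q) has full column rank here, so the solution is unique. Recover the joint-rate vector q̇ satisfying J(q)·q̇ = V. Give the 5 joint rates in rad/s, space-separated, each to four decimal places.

o_n = [0.1870, 0.9847, 2.2112]
J₁: ẑ×o_n = [-0.9847, 0.1870, 0.0000], ω = ẑ
J2: z=[-0.9744, 0.2250, 0.0000] o=[0.0900, 0.3897, 0.5400] → [0.3759, 1.6283, -0.6015, -0.9744, 0.2250, 0.0000]
J3: z=[-0.2248, -0.9738, 0.0349] o=[0.0961, 0.4163, 1.3195] → [-0.8881, 0.2036, -0.0393, -0.2248, -0.9738, 0.0349]
J4: z=[-0.5801, 0.1625, 0.7981] o=[0.3545, 0.3637, 1.5180] → [-0.3830, 0.2684, -0.3330, -0.5801, 0.1625, 0.7981]
J5: z=[0.6670, -0.4675, 0.5800] o=[0.5087, 0.6505, 1.5717] → [-0.4928, -0.6132, 0.0725, 0.6670, -0.4675, 0.5800]
q̇ = J⁺·V = [-0.7150, 0.7680, -0.7080, -0.6320, 0.8480]

-0.7150 0.7680 -0.7080 -0.6320 0.8480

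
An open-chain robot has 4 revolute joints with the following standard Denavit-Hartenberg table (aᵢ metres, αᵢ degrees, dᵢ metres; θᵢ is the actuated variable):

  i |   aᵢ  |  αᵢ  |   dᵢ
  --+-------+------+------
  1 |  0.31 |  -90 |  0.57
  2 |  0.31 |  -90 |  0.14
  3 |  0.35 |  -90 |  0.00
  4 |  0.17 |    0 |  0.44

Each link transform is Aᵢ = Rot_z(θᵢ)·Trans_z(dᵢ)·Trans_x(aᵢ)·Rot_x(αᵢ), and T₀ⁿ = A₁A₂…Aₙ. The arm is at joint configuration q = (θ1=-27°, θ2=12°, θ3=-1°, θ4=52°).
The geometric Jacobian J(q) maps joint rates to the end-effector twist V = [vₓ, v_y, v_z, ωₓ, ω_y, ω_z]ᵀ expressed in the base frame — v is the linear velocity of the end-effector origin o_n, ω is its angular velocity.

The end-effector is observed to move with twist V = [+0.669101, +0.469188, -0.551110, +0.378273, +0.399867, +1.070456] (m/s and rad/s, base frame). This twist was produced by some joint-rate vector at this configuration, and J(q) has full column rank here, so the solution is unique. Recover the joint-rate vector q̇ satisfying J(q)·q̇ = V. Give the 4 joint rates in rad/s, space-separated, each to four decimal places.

0.3480 0.6370 -0.7390 0.1090

o_n = [0.8415, -0.7565, 0.5405]
J₁: ẑ×o_n = [0.7565, 0.8415, -0.0000], ω = ẑ
J2: z=[0.4540, 0.8910, 0.0000] o=[0.2762, -0.1407, 0.5700] → [-0.0263, 0.0134, -0.7832, 0.4540, 0.8910, 0.0000]
J3: z=[-0.1853, 0.0944, -0.9781] o=[0.6099, -0.1537, 0.5055] → [-0.5864, -0.2201, 0.0898, -0.1853, 0.0944, -0.9781]
J4: z=[-0.4387, -0.8986, -0.0036] o=[0.9177, -0.3036, 0.4328] → [-0.0984, 0.0475, 0.1302, -0.4387, -0.8986, -0.0036]
q̇ = J⁺·V = [0.3480, 0.6370, -0.7390, 0.1090]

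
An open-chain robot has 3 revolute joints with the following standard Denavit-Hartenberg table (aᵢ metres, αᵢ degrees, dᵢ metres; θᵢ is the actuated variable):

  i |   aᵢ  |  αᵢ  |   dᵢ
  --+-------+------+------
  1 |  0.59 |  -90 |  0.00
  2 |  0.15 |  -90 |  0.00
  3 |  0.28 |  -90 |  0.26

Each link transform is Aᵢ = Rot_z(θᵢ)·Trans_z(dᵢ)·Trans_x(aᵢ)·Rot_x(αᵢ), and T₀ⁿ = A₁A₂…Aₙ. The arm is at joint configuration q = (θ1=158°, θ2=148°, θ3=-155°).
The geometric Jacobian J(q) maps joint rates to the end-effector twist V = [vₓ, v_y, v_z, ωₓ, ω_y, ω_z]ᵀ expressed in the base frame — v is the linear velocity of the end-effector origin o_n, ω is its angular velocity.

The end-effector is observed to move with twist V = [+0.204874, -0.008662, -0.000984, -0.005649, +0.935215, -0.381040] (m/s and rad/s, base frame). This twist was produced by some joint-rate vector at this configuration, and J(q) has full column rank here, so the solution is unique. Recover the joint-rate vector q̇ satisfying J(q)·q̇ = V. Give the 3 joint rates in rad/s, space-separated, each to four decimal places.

o_n = [-0.5452, 0.0927, 0.2755]
J₁: ẑ×o_n = [-0.0927, -0.5452, 0.0000], ω = ẑ
J2: z=[-0.3746, -0.9272, 0.0000] o=[-0.5470, 0.2210, 0.0000] → [-0.2554, 0.1032, 0.0498, -0.3746, -0.9272, 0.0000]
J3: z=[0.4913, -0.1985, 0.8480] o=[-0.4291, 0.1734, -0.0795] → [-0.0020, -0.2729, -0.0627, 0.4913, -0.1985, 0.8480]
q̇ = J⁺·V = [0.1880, -0.8650, -0.6710]

0.1880 -0.8650 -0.6710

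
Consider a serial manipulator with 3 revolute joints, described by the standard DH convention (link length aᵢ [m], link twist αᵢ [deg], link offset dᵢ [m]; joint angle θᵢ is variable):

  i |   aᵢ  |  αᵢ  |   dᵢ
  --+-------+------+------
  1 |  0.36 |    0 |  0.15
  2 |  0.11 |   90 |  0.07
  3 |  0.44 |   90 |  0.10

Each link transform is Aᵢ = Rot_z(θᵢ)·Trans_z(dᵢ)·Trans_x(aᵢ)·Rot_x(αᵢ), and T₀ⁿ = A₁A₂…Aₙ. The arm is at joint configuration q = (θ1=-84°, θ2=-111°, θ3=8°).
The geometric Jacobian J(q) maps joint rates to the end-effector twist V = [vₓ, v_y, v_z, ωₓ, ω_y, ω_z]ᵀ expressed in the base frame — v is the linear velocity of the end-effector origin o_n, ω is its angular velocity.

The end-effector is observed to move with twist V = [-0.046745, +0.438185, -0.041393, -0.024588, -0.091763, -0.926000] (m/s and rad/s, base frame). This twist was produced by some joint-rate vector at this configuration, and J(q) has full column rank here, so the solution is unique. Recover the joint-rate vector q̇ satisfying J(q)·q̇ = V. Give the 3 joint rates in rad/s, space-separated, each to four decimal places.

-0.7300 -0.1960 -0.0950

o_n = [-0.4636, -0.1202, 0.2812]
J₁: ẑ×o_n = [0.1202, -0.4636, 0.0000], ω = ẑ
J2: z=[0.0000, 0.0000, 1.0000] o=[0.0376, -0.3580, 0.1500] → [-0.2378, -0.5012, 0.0000, 0.0000, 0.0000, 1.0000]
J3: z=[0.2588, 0.9659, 0.0000] o=[-0.0686, -0.3296, 0.2200] → [0.0591, -0.0158, 0.4357, 0.2588, 0.9659, 0.0000]
q̇ = J⁺·V = [-0.7300, -0.1960, -0.0950]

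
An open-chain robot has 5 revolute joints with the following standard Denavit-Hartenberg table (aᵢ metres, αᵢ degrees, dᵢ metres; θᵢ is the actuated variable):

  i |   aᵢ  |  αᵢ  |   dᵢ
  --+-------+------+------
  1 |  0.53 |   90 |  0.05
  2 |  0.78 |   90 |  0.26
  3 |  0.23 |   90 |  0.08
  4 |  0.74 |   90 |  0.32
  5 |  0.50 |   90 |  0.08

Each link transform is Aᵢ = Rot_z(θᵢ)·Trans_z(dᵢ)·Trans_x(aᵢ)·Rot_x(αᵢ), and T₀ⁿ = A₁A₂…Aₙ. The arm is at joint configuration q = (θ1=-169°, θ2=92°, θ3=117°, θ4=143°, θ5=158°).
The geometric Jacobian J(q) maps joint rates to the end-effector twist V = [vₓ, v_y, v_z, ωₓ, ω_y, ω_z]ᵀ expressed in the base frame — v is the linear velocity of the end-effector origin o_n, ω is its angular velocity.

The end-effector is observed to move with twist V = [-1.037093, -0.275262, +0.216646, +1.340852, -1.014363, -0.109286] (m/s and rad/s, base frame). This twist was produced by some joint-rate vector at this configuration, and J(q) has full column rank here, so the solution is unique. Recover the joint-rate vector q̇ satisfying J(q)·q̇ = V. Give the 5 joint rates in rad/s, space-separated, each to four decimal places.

o_n = [-0.8866, 0.3792, 1.2660]
J₁: ẑ×o_n = [-0.3792, -0.8866, 0.0000], ω = ẑ
J2: z=[-0.1908, 0.9816, 0.0000] o=[-0.5203, -0.1011, 0.0500] → [1.1937, 0.2320, 0.2680, -0.1908, 0.9816, 0.0000]
J3: z=[-0.9810, -0.1907, 0.0349] o=[-0.5432, 0.1593, 0.8295] → [-0.0909, 0.4163, -0.2813, -0.9810, -0.1907, 0.0349]
J4: z=[-0.0561, 0.4516, 0.8905] o=[-0.6643, 0.3445, 0.7280] → [0.2121, -0.1678, 0.0984, -0.0561, 0.4516, 0.8905]
J5: z=[-0.8952, 0.3723, -0.2452] o=[-1.0095, -0.1110, 1.2966] → [0.1088, -0.0575, -0.4846, -0.8952, 0.3723, -0.2452]
q̇ = J⁺·V = [-0.1890, -0.9170, -0.6520, -0.0460, -0.5850]

-0.1890 -0.9170 -0.6520 -0.0460 -0.5850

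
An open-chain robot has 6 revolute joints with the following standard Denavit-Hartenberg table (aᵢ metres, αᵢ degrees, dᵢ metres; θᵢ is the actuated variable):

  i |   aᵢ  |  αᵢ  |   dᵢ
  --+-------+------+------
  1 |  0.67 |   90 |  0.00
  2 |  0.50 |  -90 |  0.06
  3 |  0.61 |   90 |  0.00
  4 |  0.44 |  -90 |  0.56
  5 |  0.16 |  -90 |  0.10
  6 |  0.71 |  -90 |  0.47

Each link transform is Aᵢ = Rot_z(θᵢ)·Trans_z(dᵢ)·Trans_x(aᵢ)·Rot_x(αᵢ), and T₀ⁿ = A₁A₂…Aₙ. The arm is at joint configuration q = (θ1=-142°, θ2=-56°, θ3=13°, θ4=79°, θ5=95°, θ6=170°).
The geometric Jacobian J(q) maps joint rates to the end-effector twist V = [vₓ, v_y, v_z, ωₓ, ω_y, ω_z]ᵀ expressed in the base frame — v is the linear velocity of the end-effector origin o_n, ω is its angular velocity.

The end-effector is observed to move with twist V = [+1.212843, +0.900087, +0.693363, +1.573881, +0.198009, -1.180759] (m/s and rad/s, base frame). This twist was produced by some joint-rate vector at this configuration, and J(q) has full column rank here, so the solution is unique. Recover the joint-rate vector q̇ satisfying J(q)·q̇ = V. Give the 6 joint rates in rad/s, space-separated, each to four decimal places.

0.5680 -0.7110 -0.9890 -0.0290 -0.8940 0.9690

o_n = [-1.7751, -0.0851, -1.1331]
J₁: ẑ×o_n = [0.0851, -1.7751, 0.0000], ω = ẑ
J2: z=[-0.6157, 0.7880, 0.0000] o=[-0.5280, -0.4125, 0.0000] → [-0.8929, -0.6976, 0.7811, -0.6157, 0.7880, 0.0000]
J3: z=[-0.6533, -0.5104, 0.5592] o=[-0.7852, -0.5373, -0.4145] → [0.1138, -1.0229, -0.8007, -0.6533, -0.5104, 0.5592]
J4: z=[-0.6990, 0.6904, -0.1865] o=[-0.9627, -0.8501, -0.9073] → [-0.0132, -0.0063, 0.0261, -0.6990, 0.6904, -0.1865]
J5: z=[0.1609, 0.4059, 0.8996] o=[-1.6607, -0.7270, -0.8380] → [-0.6973, -0.0554, 0.1497, 0.1609, 0.4059, 0.8996]
J6: z=[0.6332, 0.6568, -0.4095] o=[-1.5235, -0.7881, -0.7238] → [0.0191, 0.3622, 0.6104, 0.6332, 0.6568, -0.4095]
q̇ = J⁺·V = [0.5680, -0.7110, -0.9890, -0.0290, -0.8940, 0.9690]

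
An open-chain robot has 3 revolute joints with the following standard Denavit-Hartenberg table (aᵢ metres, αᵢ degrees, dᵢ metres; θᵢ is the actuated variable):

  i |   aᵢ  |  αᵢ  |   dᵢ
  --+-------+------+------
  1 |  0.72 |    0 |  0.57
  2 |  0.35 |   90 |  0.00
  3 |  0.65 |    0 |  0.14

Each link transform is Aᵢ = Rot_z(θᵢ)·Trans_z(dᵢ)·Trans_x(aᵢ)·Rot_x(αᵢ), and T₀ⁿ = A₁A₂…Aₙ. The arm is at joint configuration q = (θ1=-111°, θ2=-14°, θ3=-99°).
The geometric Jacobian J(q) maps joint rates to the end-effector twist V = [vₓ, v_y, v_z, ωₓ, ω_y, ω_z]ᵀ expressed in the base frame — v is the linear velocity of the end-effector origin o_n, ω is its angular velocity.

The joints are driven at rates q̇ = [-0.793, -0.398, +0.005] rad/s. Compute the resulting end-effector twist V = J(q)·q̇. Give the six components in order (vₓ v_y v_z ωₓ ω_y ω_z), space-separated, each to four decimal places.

-0.6815 0.5082 -0.0005 -0.0041 0.0029 -1.1910

o_n = [-0.5151, -0.7953, -0.0720]
J₁: ẑ×o_n = [0.7953, -0.5151, 0.0000], ω = ẑ
J2: z=[0.0000, 0.0000, 1.0000] o=[-0.2580, -0.6722, 0.5700] → [0.1231, -0.2571, 0.0000, 0.0000, 0.0000, 1.0000]
J3: z=[-0.8192, 0.5736, 0.0000] o=[-0.4588, -0.9589, 0.5700] → [-0.3682, -0.5259, -0.1017, -0.8192, 0.5736, 0.0000]
V = J·q̇ = [-0.6815, 0.5082, -0.0005, -0.0041, 0.0029, -1.1910]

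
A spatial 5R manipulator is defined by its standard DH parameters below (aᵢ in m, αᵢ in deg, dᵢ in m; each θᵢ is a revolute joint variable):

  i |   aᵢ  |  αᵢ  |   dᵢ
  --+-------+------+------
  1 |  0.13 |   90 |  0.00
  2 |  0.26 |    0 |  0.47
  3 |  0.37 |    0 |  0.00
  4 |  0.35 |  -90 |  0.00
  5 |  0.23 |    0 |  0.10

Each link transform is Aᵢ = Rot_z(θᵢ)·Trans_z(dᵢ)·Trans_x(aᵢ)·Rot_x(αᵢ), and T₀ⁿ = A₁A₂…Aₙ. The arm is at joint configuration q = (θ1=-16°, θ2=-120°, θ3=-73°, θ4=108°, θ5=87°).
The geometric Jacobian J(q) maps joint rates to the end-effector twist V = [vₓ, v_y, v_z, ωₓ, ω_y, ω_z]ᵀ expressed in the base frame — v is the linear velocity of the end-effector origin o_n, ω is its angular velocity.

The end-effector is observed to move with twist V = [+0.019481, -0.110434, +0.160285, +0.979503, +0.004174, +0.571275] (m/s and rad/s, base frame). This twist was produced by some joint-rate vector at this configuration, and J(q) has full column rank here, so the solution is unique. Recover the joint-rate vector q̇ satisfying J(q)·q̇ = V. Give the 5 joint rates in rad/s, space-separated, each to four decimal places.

o_n = [-0.2867, -0.1678, -0.4939]
J₁: ẑ×o_n = [0.1678, -0.2867, 0.0000], ω = ẑ
J2: z=[-0.2756, -0.9613, 0.0000] o=[0.1250, -0.0358, 0.0000] → [0.4747, -0.1361, -0.3593, -0.2756, -0.9613, 0.0000]
J3: z=[-0.2756, -0.9613, 0.0000] o=[-0.1295, -0.4518, -0.2252] → [0.2583, -0.0741, -0.2293, -0.2756, -0.9613, 0.0000]
J4: z=[-0.2756, -0.9613, 0.0000] o=[-0.4761, -0.3524, -0.1419] → [0.3383, -0.0970, 0.1312, -0.2756, -0.9613, 0.0000]
J5: z=[0.9576, -0.2746, 0.0872] o=[-0.4468, -0.3608, -0.4906] → [-0.0159, 0.0171, 0.2288, 0.9576, -0.2746, 0.0872]
q̇ = J⁺·V = [0.4890, 0.2020, -0.2200, -0.2560, 0.9440]

0.4890 0.2020 -0.2200 -0.2560 0.9440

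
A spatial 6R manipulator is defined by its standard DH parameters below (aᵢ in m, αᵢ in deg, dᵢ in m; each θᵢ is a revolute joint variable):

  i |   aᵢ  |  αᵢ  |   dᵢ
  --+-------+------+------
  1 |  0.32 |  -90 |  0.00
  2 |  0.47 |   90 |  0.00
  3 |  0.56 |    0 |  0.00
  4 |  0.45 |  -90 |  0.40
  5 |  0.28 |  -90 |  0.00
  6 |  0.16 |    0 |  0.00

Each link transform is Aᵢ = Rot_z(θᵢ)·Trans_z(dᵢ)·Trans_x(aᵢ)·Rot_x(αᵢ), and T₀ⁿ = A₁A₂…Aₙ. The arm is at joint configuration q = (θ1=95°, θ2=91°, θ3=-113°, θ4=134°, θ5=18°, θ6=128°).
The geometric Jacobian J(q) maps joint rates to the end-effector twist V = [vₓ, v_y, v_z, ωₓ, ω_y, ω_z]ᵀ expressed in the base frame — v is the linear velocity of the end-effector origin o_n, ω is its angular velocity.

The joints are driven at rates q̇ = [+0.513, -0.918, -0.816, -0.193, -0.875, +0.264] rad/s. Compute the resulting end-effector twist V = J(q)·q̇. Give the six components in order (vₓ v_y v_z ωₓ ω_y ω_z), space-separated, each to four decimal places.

o_n = [0.3520, 0.6818, -0.8835]
J₁: ẑ×o_n = [-0.6818, 0.3520, 0.0000], ω = ẑ
J2: z=[-0.9962, -0.0872, 0.0000] o=[-0.0279, 0.3188, 0.0000] → [0.0770, -0.8801, -0.3285, -0.9962, -0.0872, 0.0000]
J3: z=[-0.0871, 0.9960, -0.0175] o=[-0.0272, 0.3106, -0.4699] → [-0.4055, -0.0427, -0.4100, -0.0871, 0.9960, -0.0175]
J4: z=[-0.0871, 0.9960, -0.0175] o=[0.4860, 0.3593, -0.2512] → [-0.6242, -0.0528, 0.1054, -0.0871, 0.9960, -0.0175]
J5: z=[-0.9306, -0.0751, 0.3583] o=[0.2911, 0.7364, -0.6782] → [0.0350, -0.1693, 0.0554, -0.9306, -0.0751, 0.3583]
J6: z=[0.1928, -0.9326, 0.3050] o=[0.2040, 0.6376, -0.9252] → [-0.0524, 0.0371, 0.1465, 0.1928, -0.9326, 0.3050]
V = J·q̇ = [-0.0136, 1.1914, 0.6061, 1.8676, -1.1055, 0.2976]

-0.0136 1.1914 0.6061 1.8676 -1.1055 0.2976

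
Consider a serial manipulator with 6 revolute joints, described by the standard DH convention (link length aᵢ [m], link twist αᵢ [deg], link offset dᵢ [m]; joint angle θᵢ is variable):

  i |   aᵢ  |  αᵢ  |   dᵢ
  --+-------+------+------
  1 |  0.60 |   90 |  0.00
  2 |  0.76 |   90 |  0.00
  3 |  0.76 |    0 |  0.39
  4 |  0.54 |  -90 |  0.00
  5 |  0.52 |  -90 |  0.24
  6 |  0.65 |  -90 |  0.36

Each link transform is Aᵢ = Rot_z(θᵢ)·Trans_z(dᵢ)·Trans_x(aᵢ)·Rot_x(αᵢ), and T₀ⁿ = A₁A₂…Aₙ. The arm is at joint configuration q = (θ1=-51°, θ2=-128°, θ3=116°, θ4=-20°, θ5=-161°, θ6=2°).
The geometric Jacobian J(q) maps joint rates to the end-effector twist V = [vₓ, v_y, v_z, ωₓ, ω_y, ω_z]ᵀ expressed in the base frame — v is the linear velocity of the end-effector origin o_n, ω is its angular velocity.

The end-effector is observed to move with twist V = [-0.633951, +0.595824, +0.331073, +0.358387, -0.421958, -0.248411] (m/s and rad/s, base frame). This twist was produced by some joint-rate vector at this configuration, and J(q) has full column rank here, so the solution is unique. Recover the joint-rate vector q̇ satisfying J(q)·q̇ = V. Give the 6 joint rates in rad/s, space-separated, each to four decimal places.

o_n = [-0.4397, 0.2027, 0.4811]
J₁: ẑ×o_n = [-0.2027, -0.4397, 0.0000], ω = ẑ
J2: z=[-0.7771, -0.6293, 0.0000] o=[0.3776, -0.4663, 0.0000] → [-0.3028, 0.3739, -1.0342, -0.7771, -0.6293, 0.0000]
J3: z=[-0.4959, 0.6124, 0.6157] o=[0.0831, -0.1027, -0.5989] → [0.4734, 0.2137, 0.1688, -0.4959, 0.6124, 0.6157]
J4: z=[-0.4959, 0.6124, 0.6157] o=[-0.5120, -0.4531, -0.0962] → [-0.0502, 0.3309, -0.3695, -0.4959, 0.6124, 0.6157]
J5: z=[0.4666, -0.4101, 0.7837] o=[-0.9075, -0.8181, -0.0518] → [-1.0185, 0.1180, 0.6681, 0.4666, -0.4101, 0.7837]
J6: z=[-0.7073, 0.3590, 0.6089] o=[-0.5194, -0.4805, 0.2001] → [-0.3151, 0.2474, -0.5119, -0.7073, 0.3590, 0.6089]
q̇ = J⁺·V = [-0.8250, 0.2860, -0.1100, 0.6510, 0.8220, -0.6580]

-0.8250 0.2860 -0.1100 0.6510 0.8220 -0.6580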